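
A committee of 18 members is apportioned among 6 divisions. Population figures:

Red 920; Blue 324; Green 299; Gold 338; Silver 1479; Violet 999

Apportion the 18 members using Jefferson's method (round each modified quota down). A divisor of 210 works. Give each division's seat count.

Red 4, Blue 1, Green 1, Gold 1, Silver 7, Violet 4

With modified divisor 210: modified quotas Red 4.381, Blue 1.543, Green 1.424, Gold 1.610, Silver 7.043, Violet 4.757.
Rounding down: Red 4, Blue 1, Green 1, Gold 1, Silver 7, Violet 4 (total 18).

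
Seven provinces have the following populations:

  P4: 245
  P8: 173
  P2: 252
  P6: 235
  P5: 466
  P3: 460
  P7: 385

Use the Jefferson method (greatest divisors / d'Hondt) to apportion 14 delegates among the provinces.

P4: 1, P8: 1, P2: 2, P6: 1, P5: 3, P3: 3, P7: 3

Standard divisor 2216/14 ≈ 158.286; standard quotas: P4 1.548, P8 1.093, P2 1.592, P6 1.485, P5 2.944, P3 2.906, P7 2.432.
Rounding down gives 1, 1, 1, 1, 2, 2, 2 = 10 seats, so the divisor must be adjusted.
With modified divisor 124: modified quotas P4 1.976, P8 1.395, P2 2.032, P6 1.895, P5 3.758, P3 3.710, P7 3.105.
Rounding down: P4 1, P8 1, P2 2, P6 1, P5 3, P3 3, P7 3 (total 14).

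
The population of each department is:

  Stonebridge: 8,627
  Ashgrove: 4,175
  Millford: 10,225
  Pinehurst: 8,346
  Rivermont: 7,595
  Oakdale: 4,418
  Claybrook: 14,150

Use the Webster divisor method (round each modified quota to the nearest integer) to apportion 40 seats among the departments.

Standard divisor 57536/40 ≈ 1438.4; standard quotas: Stonebridge 5.998, Ashgrove 2.903, Millford 7.109, Pinehurst 5.802, Rivermont 5.280, Oakdale 3.071, Claybrook 9.837.
Rounding to the nearest integer gives Stonebridge 6, Ashgrove 3, Millford 7, Pinehurst 6, Rivermont 5, Oakdale 3, Claybrook 10 — total 40, matching the house size, so no adjustment is needed.

Stonebridge: 6; Ashgrove: 3; Millford: 7; Pinehurst: 6; Rivermont: 5; Oakdale: 3; Claybrook: 10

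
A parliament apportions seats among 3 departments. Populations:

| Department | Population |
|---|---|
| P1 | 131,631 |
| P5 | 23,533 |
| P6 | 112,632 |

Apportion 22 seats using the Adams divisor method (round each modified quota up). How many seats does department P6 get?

9

Standard divisor 267796/22 ≈ 12172.545; standard quotas: P1 10.814, P5 1.933, P6 9.253.
Rounding up gives 11, 2, 10 = 23 seats, so the divisor must be adjusted.
With modified divisor 12800: modified quotas P1 10.284, P5 1.839, P6 8.799.
Rounding up: P1 11, P5 2, P6 9 (total 22).
P6 receives 9.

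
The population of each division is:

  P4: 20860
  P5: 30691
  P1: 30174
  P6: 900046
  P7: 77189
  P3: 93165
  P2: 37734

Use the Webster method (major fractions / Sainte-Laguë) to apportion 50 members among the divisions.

Standard divisor 1189859/50 ≈ 23797.18; standard quotas: P4 0.877, P5 1.290, P1 1.268, P6 37.822, P7 3.244, P3 3.915, P2 1.586.
Rounding to the nearest integer gives P4 1, P5 1, P1 1, P6 38, P7 3, P3 4, P2 2 — total 50, matching the house size, so no adjustment is needed.

P4 1, P5 1, P1 1, P6 38, P7 3, P3 4, P2 2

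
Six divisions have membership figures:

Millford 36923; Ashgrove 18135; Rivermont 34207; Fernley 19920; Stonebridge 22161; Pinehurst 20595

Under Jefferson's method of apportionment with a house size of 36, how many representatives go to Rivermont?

Standard divisor 151941/36 ≈ 4220.583; standard quotas: Millford 8.748, Ashgrove 4.297, Rivermont 8.105, Fernley 4.720, Stonebridge 5.251, Pinehurst 4.880.
Rounding down gives 8, 4, 8, 4, 5, 4 = 33 seats, so the divisor must be adjusted.
With modified divisor 3900: modified quotas Millford 9.467, Ashgrove 4.650, Rivermont 8.771, Fernley 5.108, Stonebridge 5.682, Pinehurst 5.281.
Rounding down: Millford 9, Ashgrove 4, Rivermont 8, Fernley 5, Stonebridge 5, Pinehurst 5 (total 36).
Rivermont receives 8.

8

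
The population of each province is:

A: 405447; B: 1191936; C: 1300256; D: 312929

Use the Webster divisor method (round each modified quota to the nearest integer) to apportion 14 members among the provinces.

Standard divisor 3210568/14 ≈ 229326.286; standard quotas: A 1.768, B 5.198, C 5.670, D 1.365.
Rounding to the nearest integer gives A 2, B 5, C 6, D 1 — total 14, matching the house size, so no adjustment is needed.

A=2, B=5, C=6, D=1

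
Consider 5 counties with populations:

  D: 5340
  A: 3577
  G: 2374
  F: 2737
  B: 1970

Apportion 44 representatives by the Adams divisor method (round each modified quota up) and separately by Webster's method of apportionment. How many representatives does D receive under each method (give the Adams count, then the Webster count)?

Adams: D 14, A 10, G 7, F 7, B 6.
Webster: D 15, A 10, G 7, F 7, B 5.
D gets 14 under Adams and 15 under Webster.

14 and 15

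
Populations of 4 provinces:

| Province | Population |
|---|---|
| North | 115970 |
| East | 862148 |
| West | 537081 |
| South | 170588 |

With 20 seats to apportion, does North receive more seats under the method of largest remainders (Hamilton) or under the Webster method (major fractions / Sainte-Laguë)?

Hamilton

Hamilton: North 2, East 10, West 6, South 2.
Webster: North 1, East 10, West 7, South 2.
North gets 2 under Hamilton and 1 under Webster.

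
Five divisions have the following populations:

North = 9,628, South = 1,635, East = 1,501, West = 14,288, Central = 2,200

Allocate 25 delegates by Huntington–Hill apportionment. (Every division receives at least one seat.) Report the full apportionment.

With divisor 1150: modified quotas North 8.372, South 1.422, East 1.305, West 12.424, Central 1.913.
Geometric-mean thresholds: North √(8·9)=8.485, South √(1·2)=1.414, East √(1·2)=1.414, West √(12·13)=12.490, Central √(1·2)=1.414.
Each quota rounded against its threshold gives North 8, South 2, East 1, West 12, Central 2 (total 25).

North 8, South 2, East 1, West 12, Central 2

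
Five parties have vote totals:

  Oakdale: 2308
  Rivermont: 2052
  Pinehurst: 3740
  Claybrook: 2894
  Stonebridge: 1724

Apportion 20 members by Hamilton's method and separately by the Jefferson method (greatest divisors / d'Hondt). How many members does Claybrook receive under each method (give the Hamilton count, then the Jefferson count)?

4 and 5

Hamilton: Oakdale 4, Rivermont 3, Pinehurst 6, Claybrook 4, Stonebridge 3.
Jefferson: Oakdale 4, Rivermont 3, Pinehurst 6, Claybrook 5, Stonebridge 2.
Claybrook gets 4 under Hamilton and 5 under Jefferson.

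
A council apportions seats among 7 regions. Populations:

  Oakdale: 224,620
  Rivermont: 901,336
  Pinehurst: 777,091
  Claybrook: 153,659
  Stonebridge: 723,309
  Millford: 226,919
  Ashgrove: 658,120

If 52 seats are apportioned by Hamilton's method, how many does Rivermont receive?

Total 3665054; standard divisor 3665054/52 ≈ 70481.808.
Standard quotas: Oakdale 3.1869, Rivermont 12.7882, Pinehurst 11.0254, Claybrook 2.1801, Stonebridge 10.2624, Millford 3.2195, Ashgrove 9.3374.
Lower quotas: Oakdale 3, Rivermont 12, Pinehurst 11, Claybrook 2, Stonebridge 10, Millford 3, Ashgrove 9 (sum 50, leaving 2 seats).
Remainders in descending order: Rivermont 0.7882, Ashgrove 0.3374, Stonebridge 0.2624, Millford 0.2195, Oakdale 0.1869, Claybrook 0.1801, Pinehurst 0.0254.
Largest remainders: Rivermont, Ashgrove receive the extra seats.
Rivermont receives 13.

13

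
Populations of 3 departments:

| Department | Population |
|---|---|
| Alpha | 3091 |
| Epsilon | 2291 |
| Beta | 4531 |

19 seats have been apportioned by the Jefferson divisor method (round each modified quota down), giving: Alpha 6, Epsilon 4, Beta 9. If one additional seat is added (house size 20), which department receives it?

Priority for the next seat is population ÷ (current seats + 1).
Priorities: Alpha 441.571, Epsilon 458.200, Beta 453.100.
Highest priority: Epsilon.

Epsilon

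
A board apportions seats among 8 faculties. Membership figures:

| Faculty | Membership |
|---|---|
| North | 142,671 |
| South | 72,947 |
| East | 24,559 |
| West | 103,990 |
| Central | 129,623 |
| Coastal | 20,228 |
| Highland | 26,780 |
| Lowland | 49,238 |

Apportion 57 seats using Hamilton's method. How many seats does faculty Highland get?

Total 570036; standard divisor 570036/57 ≈ 10000.632.
Standard quotas: North 14.2662, South 7.2942, East 2.4557, West 10.3983, Central 12.9615, Coastal 2.0227, Highland 2.6778, Lowland 4.9235.
Lower quotas: North 14, South 7, East 2, West 10, Central 12, Coastal 2, Highland 2, Lowland 4 (sum 53, leaving 4 seats).
Remainders in descending order: Central 0.9615, Lowland 0.9235, Highland 0.6778, East 0.4557, West 0.3983, South 0.2942, North 0.2662, Coastal 0.0227.
The surplus seats go to Central, Lowland, Highland, East.
Highland receives 3.

3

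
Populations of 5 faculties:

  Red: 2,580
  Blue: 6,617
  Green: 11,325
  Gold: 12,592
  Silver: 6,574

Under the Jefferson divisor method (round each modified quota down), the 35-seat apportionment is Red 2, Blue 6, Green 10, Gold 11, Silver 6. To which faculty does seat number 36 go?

Priority for the next seat is population ÷ (current seats + 1).
Priorities: Red 860.000, Blue 945.286, Green 1029.545, Gold 1049.333, Silver 939.143.
Highest priority: Gold.

Gold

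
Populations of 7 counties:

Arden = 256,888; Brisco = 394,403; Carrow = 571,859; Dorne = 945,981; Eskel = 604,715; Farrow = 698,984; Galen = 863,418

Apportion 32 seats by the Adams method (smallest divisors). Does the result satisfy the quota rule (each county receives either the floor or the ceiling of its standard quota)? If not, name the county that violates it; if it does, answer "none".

Standard quotas: Arden 1.896, Brisco 2.911, Carrow 4.220, Dorne 6.981, Eskel 4.463, Farrow 5.158, Galen 6.372.
Adams allocation: Arden 2, Brisco 3, Carrow 4, Dorne 7, Eskel 5, Farrow 5, Galen 6.
Every allocation lies between the lower and upper quota.

none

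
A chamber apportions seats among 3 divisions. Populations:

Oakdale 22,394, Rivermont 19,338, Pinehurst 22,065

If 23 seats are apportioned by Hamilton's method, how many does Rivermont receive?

7

Standard divisor: 63797 ÷ 23 ≈ 2773.783.
Standard quotas: Oakdale 8.0735, Rivermont 6.9717, Pinehurst 7.9548.
Lower quotas: Oakdale 8, Rivermont 6, Pinehurst 7 (sum 21, leaving 2 seats).
Remainders in descending order: Rivermont 0.9717, Pinehurst 0.9548, Oakdale 0.0735.
Largest remainders: Rivermont, Pinehurst receive the extra seats.
Rivermont receives 7.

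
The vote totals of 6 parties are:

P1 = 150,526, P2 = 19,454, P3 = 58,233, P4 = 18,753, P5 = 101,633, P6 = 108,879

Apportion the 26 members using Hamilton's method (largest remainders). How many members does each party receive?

P1 9; P2 1; P3 3; P4 1; P5 6; P6 6

Total 457478; standard divisor 457478/26 ≈ 17595.308.
Standard quotas: P1 8.5549, P2 1.1056, P3 3.3096, P4 1.0658, P5 5.7761, P6 6.1880.
Lower quotas: P1 8, P2 1, P3 3, P4 1, P5 5, P6 6 (sum 24, leaving 2 seats).
Remainders in descending order: P5 0.7761, P1 0.5549, P3 0.3096, P6 0.1880, P2 0.1056, P4 0.0658.
Largest remainders: P5, P1 receive the extra seats.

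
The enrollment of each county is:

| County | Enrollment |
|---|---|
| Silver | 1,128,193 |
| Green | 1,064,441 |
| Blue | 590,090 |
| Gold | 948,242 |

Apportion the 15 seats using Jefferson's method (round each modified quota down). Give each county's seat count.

Standard divisor 3730966/15 ≈ 248731.067; standard quotas: Silver 4.536, Green 4.279, Blue 2.372, Gold 3.812.
Rounding down gives 4, 4, 2, 3 = 13 seats, so the divisor must be adjusted.
With modified divisor 219300: modified quotas Silver 5.145, Green 4.854, Blue 2.691, Gold 4.324.
Rounding down: Silver 5, Green 4, Blue 2, Gold 4 (total 15).

Silver 5; Green 4; Blue 2; Gold 4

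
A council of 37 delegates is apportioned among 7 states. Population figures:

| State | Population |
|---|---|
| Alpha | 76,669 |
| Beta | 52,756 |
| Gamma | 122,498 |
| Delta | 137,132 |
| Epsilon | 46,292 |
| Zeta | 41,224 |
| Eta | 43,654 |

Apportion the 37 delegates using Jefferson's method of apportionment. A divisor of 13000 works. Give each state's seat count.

With modified divisor 13000: modified quotas Alpha 5.898, Beta 4.058, Gamma 9.423, Delta 10.549, Epsilon 3.561, Zeta 3.171, Eta 3.358.
Rounding down: Alpha 5, Beta 4, Gamma 9, Delta 10, Epsilon 3, Zeta 3, Eta 3 (total 37).

Alpha 5; Beta 4; Gamma 9; Delta 10; Epsilon 3; Zeta 3; Eta 3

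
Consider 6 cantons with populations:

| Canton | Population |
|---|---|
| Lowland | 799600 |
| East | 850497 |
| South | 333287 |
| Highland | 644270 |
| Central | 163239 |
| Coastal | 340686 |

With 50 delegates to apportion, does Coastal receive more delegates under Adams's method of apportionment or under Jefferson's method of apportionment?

Adams: Lowland 12, East 13, South 6, Highland 10, Central 3, Coastal 6.
Jefferson: Lowland 13, East 14, South 5, Highland 11, Central 2, Coastal 5.
Coastal gets 6 under Adams and 5 under Jefferson.

Adams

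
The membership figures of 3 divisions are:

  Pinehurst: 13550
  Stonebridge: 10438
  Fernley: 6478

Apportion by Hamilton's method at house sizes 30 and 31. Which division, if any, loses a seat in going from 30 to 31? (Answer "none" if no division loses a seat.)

Fernley

At 30 seats: Pinehurst 13, Stonebridge 10, Fernley 7.
At 31 seats: Pinehurst 14, Stonebridge 11, Fernley 6.
Fernley drops from 7 to 6.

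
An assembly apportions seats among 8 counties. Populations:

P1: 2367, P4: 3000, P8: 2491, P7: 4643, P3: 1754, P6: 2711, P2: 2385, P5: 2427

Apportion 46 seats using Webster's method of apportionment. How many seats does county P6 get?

6

Standard divisor 21778/46 ≈ 473.435; standard quotas: P1 5.000, P4 6.337, P8 5.262, P7 9.807, P3 3.705, P6 5.726, P2 5.038, P5 5.126.
Rounding to the nearest integer gives P1 5, P4 6, P8 5, P7 10, P3 4, P6 6, P2 5, P5 5 — total 46, matching the house size, so no adjustment is needed.
P6 receives 6.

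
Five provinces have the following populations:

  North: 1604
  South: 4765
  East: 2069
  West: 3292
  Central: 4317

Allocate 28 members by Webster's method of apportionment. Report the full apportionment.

Standard divisor 16047/28 ≈ 573.107; standard quotas: North 2.799, South 8.314, East 3.610, West 5.744, Central 7.533.
Rounding to the nearest integer gives 3, 8, 4, 6, 8 = 29 seats, so the divisor must be adjusted.
With modified divisor 580: modified quotas North 2.766, South 8.216, East 3.567, West 5.676, Central 7.443.
Rounding to the nearest integer: North 3, South 8, East 4, West 6, Central 7 (total 28).

North 3, South 8, East 4, West 6, Central 7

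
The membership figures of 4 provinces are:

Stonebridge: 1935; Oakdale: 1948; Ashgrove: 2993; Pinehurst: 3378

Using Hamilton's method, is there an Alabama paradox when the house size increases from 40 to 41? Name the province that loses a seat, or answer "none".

At 40 seats: Stonebridge 7, Oakdale 8, Ashgrove 12, Pinehurst 13.
At 41 seats: Stonebridge 8, Oakdale 8, Ashgrove 12, Pinehurst 13.
No province's allocation decreased.

none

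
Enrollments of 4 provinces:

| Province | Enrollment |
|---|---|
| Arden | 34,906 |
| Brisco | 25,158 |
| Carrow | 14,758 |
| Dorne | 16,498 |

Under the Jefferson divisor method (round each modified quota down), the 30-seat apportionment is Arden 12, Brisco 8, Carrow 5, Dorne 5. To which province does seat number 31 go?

Priority for the next seat is population ÷ (current seats + 1).
Priorities: Arden 2685.077, Brisco 2795.333, Carrow 2459.667, Dorne 2749.667.
Highest priority: Brisco.

Brisco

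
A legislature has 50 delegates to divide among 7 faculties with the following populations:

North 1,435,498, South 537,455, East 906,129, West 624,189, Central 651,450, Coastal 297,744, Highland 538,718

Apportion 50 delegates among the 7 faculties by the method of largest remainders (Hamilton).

North: 14; South: 5; East: 9; West: 6; Central: 7; Coastal: 3; Highland: 6

Standard divisor: 4991183 ÷ 50 ≈ 99823.66.
Standard quotas: North 14.3803, South 5.3840, East 9.0773, West 6.2529, Central 6.5260, Coastal 2.9827, Highland 5.3967.
Lower quotas: North 14, South 5, East 9, West 6, Central 6, Coastal 2, Highland 5 (sum 47, leaving 3 seats).
Remainders in descending order: Coastal 0.9827, Central 0.5260, Highland 0.3967, South 0.3840, North 0.3803, West 0.2529, East 0.0773.
Largest remainders: Coastal, Central, Highland receive the extra seats.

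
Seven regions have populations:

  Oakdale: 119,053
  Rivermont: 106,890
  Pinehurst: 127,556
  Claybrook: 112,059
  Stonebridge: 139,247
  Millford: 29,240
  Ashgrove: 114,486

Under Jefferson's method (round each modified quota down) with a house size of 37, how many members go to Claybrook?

6

Standard divisor 748531/37 ≈ 20230.568; standard quotas: Oakdale 5.885, Rivermont 5.284, Pinehurst 6.305, Claybrook 5.539, Stonebridge 6.883, Millford 1.445, Ashgrove 5.659.
Rounding down gives 5, 5, 6, 5, 6, 1, 5 = 33 seats, so the divisor must be adjusted.
With modified divisor 18400: modified quotas Oakdale 6.470, Rivermont 5.809, Pinehurst 6.932, Claybrook 6.090, Stonebridge 7.568, Millford 1.589, Ashgrove 6.222.
Rounding down: Oakdale 6, Rivermont 5, Pinehurst 6, Claybrook 6, Stonebridge 7, Millford 1, Ashgrove 6 (total 37).
Claybrook receives 6.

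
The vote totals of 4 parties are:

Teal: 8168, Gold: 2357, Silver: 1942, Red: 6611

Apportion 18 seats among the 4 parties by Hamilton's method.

Teal 8; Gold 2; Silver 2; Red 6

Standard divisor: 19078 ÷ 18 ≈ 1059.889.
Standard quotas: Teal 7.7065, Gold 2.2238, Silver 1.8323, Red 6.2374.
Lower quotas: Teal 7, Gold 2, Silver 1, Red 6 (sum 16, leaving 2 seats).
Remainders in descending order: Silver 0.8323, Teal 0.7065, Red 0.2374, Gold 0.2238.
The surplus seats go to Silver, Teal.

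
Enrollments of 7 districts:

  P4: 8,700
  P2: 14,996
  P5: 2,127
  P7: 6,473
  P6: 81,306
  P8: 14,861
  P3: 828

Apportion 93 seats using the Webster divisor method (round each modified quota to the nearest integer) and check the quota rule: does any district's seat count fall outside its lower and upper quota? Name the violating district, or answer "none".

P6

Standard quotas: P4 6.258, P2 10.787, P5 1.530, P7 4.656, P6 58.484, P8 10.690, P3 0.596.
Webster allocation: P4 6, P2 11, P5 2, P7 5, P6 57, P8 11, P3 1.
P6 has quota 58.484 (lower 58, upper 59) but receives 57 — outside the quota interval.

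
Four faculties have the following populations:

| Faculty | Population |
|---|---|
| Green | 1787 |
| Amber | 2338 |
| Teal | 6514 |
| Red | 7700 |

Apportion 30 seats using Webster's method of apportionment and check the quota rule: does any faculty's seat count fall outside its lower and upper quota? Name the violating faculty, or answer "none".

none

Standard quotas: Green 2.923, Amber 3.825, Teal 10.656, Red 12.596.
Webster allocation: Green 3, Amber 4, Teal 11, Red 12.
Every allocation lies between the lower and upper quota.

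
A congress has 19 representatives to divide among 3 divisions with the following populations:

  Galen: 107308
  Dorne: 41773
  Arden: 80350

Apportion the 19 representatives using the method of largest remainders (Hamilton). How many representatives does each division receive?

Galen 9, Dorne 3, Arden 7

Standard divisor: 229431 ÷ 19 ≈ 12075.316.
Standard quotas: Galen 8.8866, Dorne 3.4594, Arden 6.6541.
Lower quotas: Galen 8, Dorne 3, Arden 6 (sum 17, leaving 2 seats).
Remainders in descending order: Galen 0.8866, Arden 0.6541, Dorne 0.4594.
Largest remainders: Galen, Arden receive the extra seats.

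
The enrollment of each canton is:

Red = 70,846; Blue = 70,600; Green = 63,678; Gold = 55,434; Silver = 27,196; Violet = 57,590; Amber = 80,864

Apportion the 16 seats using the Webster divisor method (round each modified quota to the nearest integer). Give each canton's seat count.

Red 3, Blue 3, Green 2, Gold 2, Silver 1, Violet 2, Amber 3

Standard divisor 426208/16 ≈ 26638; standard quotas: Red 2.660, Blue 2.650, Green 2.390, Gold 2.081, Silver 1.021, Violet 2.162, Amber 3.036.
Rounding to the nearest integer gives Red 3, Blue 3, Green 2, Gold 2, Silver 1, Violet 2, Amber 3 — total 16, matching the house size, so no adjustment is needed.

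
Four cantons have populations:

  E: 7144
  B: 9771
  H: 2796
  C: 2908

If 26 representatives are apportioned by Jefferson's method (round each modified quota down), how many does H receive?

Standard divisor 22619/26 ≈ 869.962; standard quotas: E 8.212, B 11.232, H 3.214, C 3.343.
Rounding down gives 8, 11, 3, 3 = 25 seats, so the divisor must be adjusted.
With modified divisor 800: modified quotas E 8.930, B 12.214, H 3.495, C 3.635.
Rounding down: E 8, B 12, H 3, C 3 (total 26).
H receives 3.

3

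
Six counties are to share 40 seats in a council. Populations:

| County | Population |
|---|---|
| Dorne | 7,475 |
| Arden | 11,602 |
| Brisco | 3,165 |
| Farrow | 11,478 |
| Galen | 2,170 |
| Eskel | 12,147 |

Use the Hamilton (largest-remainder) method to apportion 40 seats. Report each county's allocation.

Dorne: 6, Arden: 10, Brisco: 3, Farrow: 9, Galen: 2, Eskel: 10

Standard divisor: 48037 ÷ 40 ≈ 1200.925.
Standard quotas: Dorne 6.2244, Arden 9.6609, Brisco 2.6355, Farrow 9.5576, Galen 1.8069, Eskel 10.1147.
Lower quotas: Dorne 6, Arden 9, Brisco 2, Farrow 9, Galen 1, Eskel 10 (sum 37, leaving 3 seats).
Remainders in descending order: Galen 0.8069, Arden 0.6609, Brisco 0.6355, Farrow 0.5576, Dorne 0.2244, Eskel 0.1147.
Largest remainders: Galen, Arden, Brisco receive the extra seats.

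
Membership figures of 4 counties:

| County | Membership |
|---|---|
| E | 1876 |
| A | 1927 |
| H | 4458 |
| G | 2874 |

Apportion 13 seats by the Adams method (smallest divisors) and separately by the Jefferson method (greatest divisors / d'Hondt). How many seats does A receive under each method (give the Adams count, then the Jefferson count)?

3 and 2

Adams: E 2, A 3, H 5, G 3.
Jefferson: E 2, A 2, H 6, G 3.
A gets 3 under Adams and 2 under Jefferson.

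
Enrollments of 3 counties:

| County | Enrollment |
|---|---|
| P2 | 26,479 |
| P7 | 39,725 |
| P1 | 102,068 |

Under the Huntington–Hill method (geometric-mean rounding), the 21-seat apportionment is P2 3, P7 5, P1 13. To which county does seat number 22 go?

Priority for the next seat is population ÷ (√(s·(s+1))).
Priorities: P2 7643.829, P7 7252.760, P1 7565.784.
Highest priority: P2.

P2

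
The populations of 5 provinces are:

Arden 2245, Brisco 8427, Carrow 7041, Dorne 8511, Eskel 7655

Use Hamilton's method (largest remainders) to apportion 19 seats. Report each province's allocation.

Arden 1, Brisco 5, Carrow 4, Dorne 5, Eskel 4

The standard divisor is 33879/19 ≈ 1783.105.
Standard quotas: Arden 1.2590, Brisco 4.7260, Carrow 3.9487, Dorne 4.7731, Eskel 4.2931.
Lower quotas: Arden 1, Brisco 4, Carrow 3, Dorne 4, Eskel 4 (sum 16, leaving 3 seats).
Remainders in descending order: Carrow 0.9487, Dorne 0.7731, Brisco 0.7260, Eskel 0.2931, Arden 0.2590.
Largest remainders: Carrow, Dorne, Brisco receive the extra seats.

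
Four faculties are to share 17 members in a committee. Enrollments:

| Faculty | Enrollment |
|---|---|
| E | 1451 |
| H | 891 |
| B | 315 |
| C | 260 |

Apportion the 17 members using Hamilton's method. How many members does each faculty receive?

E 8, H 5, B 2, C 2

Standard divisor: 2917 ÷ 17 ≈ 171.588.
Standard quotas: E 8.456, H 5.193, B 1.836, C 1.515.
Lower quotas: E 8, H 5, B 1, C 1 (sum 15, leaving 2 seats).
Remainders in descending order: B 0.836, C 0.515, E 0.456, H 0.193.
The surplus seats go to B, C.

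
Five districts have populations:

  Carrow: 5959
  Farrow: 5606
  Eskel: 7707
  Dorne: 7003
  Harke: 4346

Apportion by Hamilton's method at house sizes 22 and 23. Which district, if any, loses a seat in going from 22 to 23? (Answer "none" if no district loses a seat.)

At 22 seats: Carrow 4, Farrow 4, Eskel 6, Dorne 5, Harke 3.
At 23 seats: Carrow 5, Farrow 4, Eskel 6, Dorne 5, Harke 3.
No district's allocation decreased.

none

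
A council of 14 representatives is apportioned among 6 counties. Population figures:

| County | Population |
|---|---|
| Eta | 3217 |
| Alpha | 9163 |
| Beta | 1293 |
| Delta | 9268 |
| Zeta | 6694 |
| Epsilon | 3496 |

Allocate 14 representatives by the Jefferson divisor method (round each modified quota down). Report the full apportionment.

Eta=1, Alpha=4, Beta=0, Delta=5, Zeta=3, Epsilon=1

Standard divisor 33131/14 ≈ 2366.5; standard quotas: Eta 1.359, Alpha 3.872, Beta 0.546, Delta 3.916, Zeta 2.829, Epsilon 1.477.
Rounding down gives 1, 3, 0, 3, 2, 1 = 10 seats, so the divisor must be adjusted.
With modified divisor 1840: modified quotas Eta 1.748, Alpha 4.980, Beta 0.703, Delta 5.037, Zeta 3.638, Epsilon 1.900.
Rounding down: Eta 1, Alpha 4, Beta 0, Delta 5, Zeta 3, Epsilon 1 (total 14).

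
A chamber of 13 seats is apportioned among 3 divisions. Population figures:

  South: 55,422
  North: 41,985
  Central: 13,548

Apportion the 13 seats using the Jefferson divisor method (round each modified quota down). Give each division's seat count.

South: 7, North: 5, Central: 1

Standard divisor 110955/13 ≈ 8535; standard quotas: South 6.493, North 4.919, Central 1.587.
Rounding down gives 6, 4, 1 = 11 seats, so the divisor must be adjusted.
With modified divisor 7500: modified quotas South 7.390, North 5.598, Central 1.806.
Rounding down: South 7, North 5, Central 1 (total 13).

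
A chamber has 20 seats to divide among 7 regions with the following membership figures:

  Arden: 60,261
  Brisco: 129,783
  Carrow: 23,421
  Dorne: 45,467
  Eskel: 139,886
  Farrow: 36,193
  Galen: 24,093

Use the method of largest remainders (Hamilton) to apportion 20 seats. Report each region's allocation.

Arden 3; Brisco 6; Carrow 1; Dorne 2; Eskel 6; Farrow 1; Galen 1

Total 459104; standard divisor 459104/20 ≈ 22955.2.
Standard quotas: Arden 2.6252, Brisco 5.6538, Carrow 1.0203, Dorne 1.9807, Eskel 6.0939, Farrow 1.5767, Galen 1.0496.
Lower quotas: Arden 2, Brisco 5, Carrow 1, Dorne 1, Eskel 6, Farrow 1, Galen 1 (sum 17, leaving 3 seats).
Remainders in descending order: Dorne 0.9807, Brisco 0.6538, Arden 0.6252, Farrow 0.5767, Eskel 0.0939, Galen 0.0496, Carrow 0.0203.
The surplus seats go to Dorne, Brisco, Arden.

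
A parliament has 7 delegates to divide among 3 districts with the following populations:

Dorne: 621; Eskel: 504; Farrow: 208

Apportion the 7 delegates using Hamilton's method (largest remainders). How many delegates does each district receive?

Dorne=3; Eskel=3; Farrow=1

The standard divisor is 1333/7 ≈ 190.429.
Standard quotas: Dorne 3.261, Eskel 2.647, Farrow 1.092.
Lower quotas: Dorne 3, Eskel 2, Farrow 1 (sum 6, leaving 1 seat).
Remainders in descending order: Eskel 0.647, Dorne 0.261, Farrow 0.092.
The surplus seat goes to Eskel.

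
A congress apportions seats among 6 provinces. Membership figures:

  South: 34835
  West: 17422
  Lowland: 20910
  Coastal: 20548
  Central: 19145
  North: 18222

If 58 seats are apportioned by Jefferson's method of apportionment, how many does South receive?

Standard divisor 131082/58 ≈ 2260.034; standard quotas: South 15.413, West 7.709, Lowland 9.252, Coastal 9.092, Central 8.471, North 8.063.
Rounding down gives 15, 7, 9, 9, 8, 8 = 56 seats, so the divisor must be adjusted.
With modified divisor 2150: modified quotas South 16.202, West 8.103, Lowland 9.726, Coastal 9.557, Central 8.905, North 8.475.
Rounding down: South 16, West 8, Lowland 9, Coastal 9, Central 8, North 8 (total 58).
South receives 16.

16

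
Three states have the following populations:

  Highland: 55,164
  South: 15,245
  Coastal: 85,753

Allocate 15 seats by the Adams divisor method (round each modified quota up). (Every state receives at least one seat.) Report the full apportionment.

Standard divisor 156162/15 ≈ 10410.8; standard quotas: Highland 5.299, South 1.464, Coastal 8.237.
Rounding up gives 6, 2, 9 = 17 seats, so the divisor must be adjusted.
With modified divisor 11600: modified quotas Highland 4.756, South 1.314, Coastal 7.393.
Rounding up: Highland 5, South 2, Coastal 8 (total 15).

Highland=5, South=2, Coastal=8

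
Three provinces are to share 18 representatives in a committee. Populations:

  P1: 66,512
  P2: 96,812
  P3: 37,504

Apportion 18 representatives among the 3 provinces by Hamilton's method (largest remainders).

Standard divisor: 200828 ÷ 18 ≈ 11157.111.
Standard quotas: P1 5.9614, P2 8.6772, P3 3.3614.
Lower quotas: P1 5, P2 8, P3 3 (sum 16, leaving 2 seats).
Remainders in descending order: P1 0.9614, P2 0.6772, P3 0.3614.
The surplus seats go to P1, P2.

P1 6, P2 9, P3 3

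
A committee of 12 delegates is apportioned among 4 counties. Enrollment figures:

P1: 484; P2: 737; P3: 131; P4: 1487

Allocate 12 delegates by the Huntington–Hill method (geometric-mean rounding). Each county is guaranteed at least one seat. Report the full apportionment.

P1 2, P2 3, P3 1, P4 6

With divisor 250: modified quotas P1 1.936, P2 2.948, P3 0.524, P4 5.948.
Geometric-mean thresholds: P1 √(1·2)=1.414, P2 √(2·3)=2.449, P3 (min 1), P4 √(5·6)=5.477.
Each quota rounded against its threshold gives P1 2, P2 3, P3 1, P4 6 (total 12).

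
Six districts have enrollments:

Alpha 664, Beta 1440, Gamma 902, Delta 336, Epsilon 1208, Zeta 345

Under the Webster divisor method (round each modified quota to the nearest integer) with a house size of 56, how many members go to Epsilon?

14

Standard divisor 4895/56 ≈ 87.411; standard quotas: Alpha 7.596, Beta 16.474, Gamma 10.319, Delta 3.844, Epsilon 13.820, Zeta 3.947.
Rounding to the nearest integer gives Alpha 8, Beta 16, Gamma 10, Delta 4, Epsilon 14, Zeta 4 — total 56, matching the house size, so no adjustment is needed.
Epsilon receives 14.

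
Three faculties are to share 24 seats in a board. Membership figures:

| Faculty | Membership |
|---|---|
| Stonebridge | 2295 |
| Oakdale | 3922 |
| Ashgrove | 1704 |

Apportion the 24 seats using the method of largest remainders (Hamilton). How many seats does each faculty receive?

Standard divisor: 7921 ÷ 24 ≈ 330.042.
Standard quotas: Stonebridge 6.954, Oakdale 11.883, Ashgrove 5.163.
Lower quotas: Stonebridge 6, Oakdale 11, Ashgrove 5 (sum 22, leaving 2 seats).
Remainders in descending order: Stonebridge 0.954, Oakdale 0.883, Ashgrove 0.163.
The surplus seats go to Stonebridge, Oakdale.

Stonebridge 7; Oakdale 12; Ashgrove 5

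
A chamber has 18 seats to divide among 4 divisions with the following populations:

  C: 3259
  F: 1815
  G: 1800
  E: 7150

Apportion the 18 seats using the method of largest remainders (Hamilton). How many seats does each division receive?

C: 4, F: 3, G: 2, E: 9

The standard divisor is 14024/18 ≈ 779.111.
Standard quotas: C 4.1830, F 2.3296, G 2.3103, E 9.1771.
Lower quotas: C 4, F 2, G 2, E 9 (sum 17, leaving 1 seat).
Remainders in descending order: F 0.3296, G 0.3103, C 0.1830, E 0.1771.
The surplus seat goes to F.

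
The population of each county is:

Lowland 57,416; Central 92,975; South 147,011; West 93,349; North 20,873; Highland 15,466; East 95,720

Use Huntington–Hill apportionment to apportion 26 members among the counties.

With divisor 20832: modified quotas Lowland 2.756, Central 4.463, South 7.057, West 4.481, North 1.002, Highland 0.742, East 4.595.
Geometric-mean thresholds: Lowland √(2·3)=2.449, Central √(4·5)=4.472, South √(7·8)=7.483, West √(4·5)=4.472, North √(1·2)=1.414, Highland (min 1), East √(4·5)=4.472.
Each quota rounded against its threshold gives Lowland 3, Central 4, South 7, West 5, North 1, Highland 1, East 5 (total 26).

Lowland 3; Central 4; South 7; West 5; North 1; Highland 1; East 5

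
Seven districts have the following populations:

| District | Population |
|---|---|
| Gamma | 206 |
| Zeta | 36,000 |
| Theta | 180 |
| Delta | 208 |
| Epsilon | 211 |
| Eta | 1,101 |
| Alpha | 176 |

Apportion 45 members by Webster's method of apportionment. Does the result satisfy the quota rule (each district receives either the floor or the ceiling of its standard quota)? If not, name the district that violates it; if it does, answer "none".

Zeta

Standard quotas: Gamma 0.243, Zeta 42.540, Theta 0.213, Delta 0.246, Epsilon 0.249, Eta 1.301, Alpha 0.208.
Webster allocation: Gamma 0, Zeta 44, Theta 0, Delta 0, Epsilon 0, Eta 1, Alpha 0.
Zeta has quota 42.540 (lower 42, upper 43) but receives 44 — outside the quota interval.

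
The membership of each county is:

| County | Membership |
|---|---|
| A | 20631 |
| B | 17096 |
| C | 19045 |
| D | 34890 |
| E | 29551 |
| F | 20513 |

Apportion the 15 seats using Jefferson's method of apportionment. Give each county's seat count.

Standard divisor 141726/15 ≈ 9448.4; standard quotas: A 2.184, B 1.809, C 2.016, D 3.693, E 3.128, F 2.171.
Rounding down gives 2, 1, 2, 3, 3, 2 = 13 seats, so the divisor must be adjusted.
With modified divisor 8000: modified quotas A 2.579, B 2.137, C 2.381, D 4.361, E 3.694, F 2.564.
Rounding down: A 2, B 2, C 2, D 4, E 3, F 2 (total 15).

A: 2, B: 2, C: 2, D: 4, E: 3, F: 2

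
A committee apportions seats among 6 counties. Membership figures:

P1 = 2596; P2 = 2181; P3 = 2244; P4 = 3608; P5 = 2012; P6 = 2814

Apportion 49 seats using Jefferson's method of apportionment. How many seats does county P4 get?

12

Standard divisor 15455/49 ≈ 315.408; standard quotas: P1 8.231, P2 6.915, P3 7.115, P4 11.439, P5 6.379, P6 8.922.
Rounding down gives 8, 6, 7, 11, 6, 8 = 46 seats, so the divisor must be adjusted.
With modified divisor 300: modified quotas P1 8.653, P2 7.270, P3 7.480, P4 12.027, P5 6.707, P6 9.380.
Rounding down: P1 8, P2 7, P3 7, P4 12, P5 6, P6 9 (total 49).
P4 receives 12.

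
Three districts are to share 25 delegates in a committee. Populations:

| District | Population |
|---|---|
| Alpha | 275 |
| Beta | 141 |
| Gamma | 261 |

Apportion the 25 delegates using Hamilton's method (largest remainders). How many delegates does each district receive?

Alpha=10; Beta=5; Gamma=10

Total 677; standard divisor 677/25 ≈ 27.08.
Standard quotas: Alpha 10.155, Beta 5.207, Gamma 9.638.
Lower quotas: Alpha 10, Beta 5, Gamma 9 (sum 24, leaving 1 seat).
Remainders in descending order: Gamma 0.638, Beta 0.207, Alpha 0.155.
The surplus seat goes to Gamma.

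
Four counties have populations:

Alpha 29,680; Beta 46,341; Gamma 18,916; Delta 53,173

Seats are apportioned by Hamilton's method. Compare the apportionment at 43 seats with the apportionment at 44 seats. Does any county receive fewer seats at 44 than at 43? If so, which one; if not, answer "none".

Gamma

At 43 seats: Alpha 9, Beta 13, Gamma 6, Delta 15.
At 44 seats: Alpha 9, Beta 14, Gamma 5, Delta 16.
Gamma drops from 6 to 5.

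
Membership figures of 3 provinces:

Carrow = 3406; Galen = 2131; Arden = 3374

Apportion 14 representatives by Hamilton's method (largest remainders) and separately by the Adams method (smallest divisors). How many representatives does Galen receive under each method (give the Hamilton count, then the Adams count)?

Hamilton: Carrow 6, Galen 3, Arden 5.
Adams: Carrow 5, Galen 4, Arden 5.
Galen gets 3 under Hamilton and 4 under Adams.

3 and 4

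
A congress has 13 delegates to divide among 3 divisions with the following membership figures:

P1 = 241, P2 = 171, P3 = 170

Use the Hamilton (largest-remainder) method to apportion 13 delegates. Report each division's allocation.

P1 5, P2 4, P3 4

Total 582; standard divisor 582/13 ≈ 44.769.
Standard quotas: P1 5.383, P2 3.820, P3 3.797.
Lower quotas: P1 5, P2 3, P3 3 (sum 11, leaving 2 seats).
Remainders in descending order: P2 0.820, P3 0.797, P1 0.383.
Largest remainders: P2, P3 receive the extra seats.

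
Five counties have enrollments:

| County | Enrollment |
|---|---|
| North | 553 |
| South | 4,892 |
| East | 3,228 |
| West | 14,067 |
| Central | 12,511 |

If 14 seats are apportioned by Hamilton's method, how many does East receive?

Standard divisor: 35251 ÷ 14 ≈ 2517.929.
Standard quotas: North 0.2196, South 1.9429, East 1.2820, West 5.5867, Central 4.9688.
Lower quotas: North 0, South 1, East 1, West 5, Central 4 (sum 11, leaving 3 seats).
Remainders in descending order: Central 0.9688, South 0.9429, West 0.5867, East 0.2820, North 0.2196.
The surplus seats go to Central, South, West.
East receives 1.

1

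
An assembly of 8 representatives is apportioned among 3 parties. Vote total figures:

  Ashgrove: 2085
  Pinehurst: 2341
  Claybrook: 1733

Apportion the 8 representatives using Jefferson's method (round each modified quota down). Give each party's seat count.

Standard divisor 6159/8 ≈ 769.875; standard quotas: Ashgrove 2.708, Pinehurst 3.041, Claybrook 2.251.
Rounding down gives 2, 3, 2 = 7 seats, so the divisor must be adjusted.
With modified divisor 600: modified quotas Ashgrove 3.475, Pinehurst 3.902, Claybrook 2.888.
Rounding down: Ashgrove 3, Pinehurst 3, Claybrook 2 (total 8).

Ashgrove: 3, Pinehurst: 3, Claybrook: 2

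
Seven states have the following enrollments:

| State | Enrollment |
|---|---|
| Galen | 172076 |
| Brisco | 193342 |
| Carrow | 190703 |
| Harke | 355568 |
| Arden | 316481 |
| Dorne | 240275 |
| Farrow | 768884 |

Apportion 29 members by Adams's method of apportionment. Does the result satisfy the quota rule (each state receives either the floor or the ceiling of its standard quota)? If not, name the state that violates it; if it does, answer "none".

Standard quotas: Galen 2.230, Brisco 2.506, Carrow 2.472, Harke 4.609, Arden 4.102, Dorne 3.114, Farrow 9.966.
Adams allocation: Galen 2, Brisco 3, Carrow 3, Harke 5, Arden 4, Dorne 3, Farrow 9.
Every allocation lies between the lower and upper quota.

none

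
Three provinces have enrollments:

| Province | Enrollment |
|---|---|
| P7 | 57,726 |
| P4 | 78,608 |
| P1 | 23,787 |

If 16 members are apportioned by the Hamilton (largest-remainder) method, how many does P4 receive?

Total 160121; standard divisor 160121/16 ≈ 10007.562.
Standard quotas: P7 5.7682, P4 7.8549, P1 2.3769.
Lower quotas: P7 5, P4 7, P1 2 (sum 14, leaving 2 seats).
Remainders in descending order: P4 0.8549, P7 0.7682, P1 0.3769.
The surplus seats go to P4, P7.
P4 receives 8.

8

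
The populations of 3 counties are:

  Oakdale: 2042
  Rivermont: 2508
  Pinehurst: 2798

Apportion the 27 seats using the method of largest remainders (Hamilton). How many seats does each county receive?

Oakdale 8, Rivermont 9, Pinehurst 10

The standard divisor is 7348/27 ≈ 272.148.
Standard quotas: Oakdale 7.503, Rivermont 9.216, Pinehurst 10.281.
Lower quotas: Oakdale 7, Rivermont 9, Pinehurst 10 (sum 26, leaving 1 seat).
Remainders in descending order: Oakdale 0.503, Pinehurst 0.281, Rivermont 0.216.
The surplus seat goes to Oakdale.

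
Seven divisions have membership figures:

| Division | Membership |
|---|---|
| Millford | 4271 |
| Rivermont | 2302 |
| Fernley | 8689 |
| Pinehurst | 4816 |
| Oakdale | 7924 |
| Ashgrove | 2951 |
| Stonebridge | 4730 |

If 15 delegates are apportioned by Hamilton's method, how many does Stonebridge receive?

2

Total 35683; standard divisor 35683/15 ≈ 2378.867.
Standard quotas: Millford 1.7954, Rivermont 0.9677, Fernley 3.6526, Pinehurst 2.0245, Oakdale 3.3310, Ashgrove 1.2405, Stonebridge 1.9883.
Lower quotas: Millford 1, Rivermont 0, Fernley 3, Pinehurst 2, Oakdale 3, Ashgrove 1, Stonebridge 1 (sum 11, leaving 4 seats).
Remainders in descending order: Stonebridge 0.9883, Rivermont 0.9677, Millford 0.7954, Fernley 0.6526, Oakdale 0.3310, Ashgrove 0.2405, Pinehurst 0.0245.
Largest remainders: Stonebridge, Rivermont, Millford, Fernley receive the extra seats.
Stonebridge receives 2.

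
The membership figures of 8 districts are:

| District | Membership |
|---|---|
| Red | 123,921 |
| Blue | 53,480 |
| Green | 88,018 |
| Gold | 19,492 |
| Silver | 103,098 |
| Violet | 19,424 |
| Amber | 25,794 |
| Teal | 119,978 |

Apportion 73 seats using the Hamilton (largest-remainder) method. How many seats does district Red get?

16

Standard divisor: 553205 ÷ 73 ≈ 7578.151.
Standard quotas: Red 16.3524, Blue 7.0571, Green 11.6147, Gold 2.5721, Silver 13.6046, Violet 2.5632, Amber 3.4037, Teal 15.8321.
Lower quotas: Red 16, Blue 7, Green 11, Gold 2, Silver 13, Violet 2, Amber 3, Teal 15 (sum 69, leaving 4 seats).
Remainders in descending order: Teal 0.8321, Green 0.6147, Silver 0.6046, Gold 0.5721, Violet 0.5632, Amber 0.4037, Red 0.3524, Blue 0.0571.
Largest remainders: Teal, Green, Silver, Gold receive the extra seats.
Red receives 16.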